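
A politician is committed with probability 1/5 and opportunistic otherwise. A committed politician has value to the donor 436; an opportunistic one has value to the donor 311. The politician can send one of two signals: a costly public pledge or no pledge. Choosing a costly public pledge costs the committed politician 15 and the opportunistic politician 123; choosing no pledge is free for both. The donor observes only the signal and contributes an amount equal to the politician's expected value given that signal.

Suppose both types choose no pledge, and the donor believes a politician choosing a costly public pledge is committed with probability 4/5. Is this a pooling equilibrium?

On the equilibrium path (no pledge) the donor holds the prior 1/5 and pays 1/5·436 + 4/5·311 = 336. Off-path (pledge) belief 4/5 gives 4/5·436 + 1/5·311 = 411.
Committed: no pledge gives 336 − 0 = 336; pledge gives 411 − 15 = 396. Deviates. ✗
Opportunistic: no pledge gives 336 − 0 = 336; pledge gives 411 − 123 = 288. Stays. ✓

No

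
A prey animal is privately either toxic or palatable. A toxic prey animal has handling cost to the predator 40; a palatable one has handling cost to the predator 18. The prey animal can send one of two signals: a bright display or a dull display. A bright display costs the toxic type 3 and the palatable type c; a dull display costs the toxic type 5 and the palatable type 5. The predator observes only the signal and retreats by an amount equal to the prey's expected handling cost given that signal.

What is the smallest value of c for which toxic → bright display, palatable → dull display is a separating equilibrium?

Under separation: bright display → toxic (pays 40); dull display → palatable (pays 18).
Toxic: 40 − 3 = 37 ≥ 18 − 5 = 13. Holds regardless of c. ✓
Palatable: 18 − 5 ≥ 40 − c, so c ≥ 40 − 13 = 27.

27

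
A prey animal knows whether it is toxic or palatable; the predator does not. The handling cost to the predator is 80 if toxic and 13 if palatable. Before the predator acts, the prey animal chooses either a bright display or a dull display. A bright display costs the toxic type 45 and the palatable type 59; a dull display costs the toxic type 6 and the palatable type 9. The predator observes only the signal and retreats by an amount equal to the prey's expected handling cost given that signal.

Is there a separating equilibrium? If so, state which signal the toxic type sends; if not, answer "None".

Try toxic → bright display, palatable → dull display:
  Under separation the predator infers type exactly: bright display → toxic (pays 80), dull display → palatable (pays 13).
  Toxic: bright display gives 80 − 45 = 35; dull display gives 13 − 6 = 7. No deviation. ✓
  Palatable: dull display gives 13 − 9 = 4; bright display gives 80 − 59 = 21. Would deviate. ✗
Try toxic → dull display, palatable → bright display:
  Under separation the predator infers type exactly: dull display → toxic (pays 80), bright display → palatable (pays 13).
  Toxic: dull display gives 80 − 6 = 74; bright display gives 13 − 45 = -32. No deviation. ✓
  Palatable: bright display gives 13 − 59 = -46; dull display gives 80 − 9 = 71. Would deviate. ✗
Neither assignment is incentive-compatible.

None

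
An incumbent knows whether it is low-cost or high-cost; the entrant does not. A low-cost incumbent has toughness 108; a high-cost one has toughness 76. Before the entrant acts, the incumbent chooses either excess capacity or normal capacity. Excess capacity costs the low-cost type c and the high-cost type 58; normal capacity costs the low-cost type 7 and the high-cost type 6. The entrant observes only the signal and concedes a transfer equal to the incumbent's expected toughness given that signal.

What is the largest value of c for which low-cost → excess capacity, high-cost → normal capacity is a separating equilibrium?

Under separation: excess capacity → low-cost (pays 108); normal capacity → high-cost (pays 76).
High-cost: 76 − 6 = 70 ≥ 108 − 58 = 50. Holds regardless of c. ✓
Low-cost: 108 − c ≥ 76 − 7, so c ≤ 108 − 69 = 39.

39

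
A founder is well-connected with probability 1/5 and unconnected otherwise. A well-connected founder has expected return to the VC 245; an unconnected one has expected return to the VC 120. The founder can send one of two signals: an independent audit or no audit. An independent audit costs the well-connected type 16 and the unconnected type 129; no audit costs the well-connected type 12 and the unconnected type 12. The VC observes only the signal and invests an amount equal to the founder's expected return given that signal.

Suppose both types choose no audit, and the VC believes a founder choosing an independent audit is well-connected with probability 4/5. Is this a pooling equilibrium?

At the pooled signal (no audit) the VC holds the prior 1/5 and pays 1/5·245 + 4/5·120 = 145. Off-path (audit) belief 4/5 gives 4/5·245 + 1/5·120 = 220.
Well-connected: no audit gives 145 − 12 = 133; audit gives 220 − 16 = 204. Deviates. ✗
Unconnected: no audit gives 145 − 12 = 133; audit gives 220 − 129 = 91. Stays. ✓

No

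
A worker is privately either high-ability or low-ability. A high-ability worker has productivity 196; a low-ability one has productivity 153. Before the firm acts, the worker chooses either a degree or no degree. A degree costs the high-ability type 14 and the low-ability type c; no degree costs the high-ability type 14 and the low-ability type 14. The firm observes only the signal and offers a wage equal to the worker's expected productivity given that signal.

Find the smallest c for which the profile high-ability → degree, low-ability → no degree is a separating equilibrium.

57

Under separation: degree → high-ability (pays 196); no degree → low-ability (pays 153).
High-ability: 196 − 14 = 182 ≥ 153 − 14 = 139. Holds regardless of c. ✓
Low-ability: 153 − 14 ≥ 196 − c, so c ≥ 196 − 139 = 57.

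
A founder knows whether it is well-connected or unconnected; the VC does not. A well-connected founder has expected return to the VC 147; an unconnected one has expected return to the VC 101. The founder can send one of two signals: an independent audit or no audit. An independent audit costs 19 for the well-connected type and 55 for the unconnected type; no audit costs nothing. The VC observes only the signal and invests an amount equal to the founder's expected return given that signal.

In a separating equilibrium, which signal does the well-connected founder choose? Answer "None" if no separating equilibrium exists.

audit

Try well-connected → audit, unconnected → no audit:
  If types separate, audit earns payment 147 and no audit earns 101.
  Well-connected: audit gives 147 − 19 = 128; no audit gives 101 − 0 = 101. No deviation. ✓
  Unconnected: no audit gives 101 − 0 = 101; audit gives 147 − 55 = 92. No deviation. ✓
Both hold — the well-connected type sends audit.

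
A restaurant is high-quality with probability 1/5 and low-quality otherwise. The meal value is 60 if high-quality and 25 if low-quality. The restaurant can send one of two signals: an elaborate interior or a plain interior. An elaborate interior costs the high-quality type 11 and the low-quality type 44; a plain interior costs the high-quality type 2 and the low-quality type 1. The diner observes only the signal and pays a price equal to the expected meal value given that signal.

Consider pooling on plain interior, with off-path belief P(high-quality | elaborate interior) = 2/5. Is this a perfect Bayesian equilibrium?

Yes

At the pooled signal (plain interior) the diner holds the prior 1/5 and pays 1/5·60 + 4/5·25 = 32. Off-path (elaborate interior) belief 2/5 gives 2/5·60 + 3/5·25 = 39.
High-quality: plain interior gives 32 − 2 = 30; elaborate interior gives 39 − 11 = 28. Stays. ✓
Low-quality: plain interior gives 32 − 1 = 31; elaborate interior gives 39 − 44 = -5. Stays. ✓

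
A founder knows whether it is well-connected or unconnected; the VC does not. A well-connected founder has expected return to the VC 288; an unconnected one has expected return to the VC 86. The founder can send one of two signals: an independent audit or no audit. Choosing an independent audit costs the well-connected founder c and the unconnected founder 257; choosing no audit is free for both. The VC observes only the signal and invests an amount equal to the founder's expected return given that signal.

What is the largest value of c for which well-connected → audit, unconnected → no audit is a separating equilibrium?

Under separation: audit → well-connected (pays 288); no audit → unconnected (pays 86).
Unconnected: 86 − 0 = 86 ≥ 288 − 257 = 31. Holds regardless of c. ✓
Well-connected: 288 − c ≥ 86 − 0, so c ≤ 288 − 86 = 202.

202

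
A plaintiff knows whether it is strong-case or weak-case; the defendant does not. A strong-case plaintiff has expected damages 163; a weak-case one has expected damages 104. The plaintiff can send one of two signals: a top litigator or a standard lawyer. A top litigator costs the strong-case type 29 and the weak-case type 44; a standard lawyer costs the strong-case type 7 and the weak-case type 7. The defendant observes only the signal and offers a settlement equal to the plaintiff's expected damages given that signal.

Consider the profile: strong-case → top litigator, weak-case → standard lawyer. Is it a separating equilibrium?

No

If types separate, top litigator earns payment 163 and standard lawyer earns 104.
Strong-case: top litigator gives 163 − 29 = 134; standard lawyer gives 104 − 7 = 97. No deviation. ✓
Weak-case: standard lawyer gives 104 − 7 = 97; top litigator gives 163 − 44 = 119. Would deviate. ✗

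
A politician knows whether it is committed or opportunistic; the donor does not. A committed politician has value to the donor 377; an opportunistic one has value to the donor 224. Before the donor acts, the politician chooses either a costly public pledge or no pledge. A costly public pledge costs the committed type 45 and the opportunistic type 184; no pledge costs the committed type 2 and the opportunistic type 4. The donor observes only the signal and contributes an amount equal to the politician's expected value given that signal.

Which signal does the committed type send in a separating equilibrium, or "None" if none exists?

Try committed → pledge, opportunistic → no pledge:
  Under separation the donor infers type exactly: pledge → committed (pays 377), no pledge → opportunistic (pays 224).
  Committed: pledge gives 377 − 45 = 332; no pledge gives 224 − 2 = 222. No deviation. ✓
  Opportunistic: no pledge gives 224 − 4 = 220; pledge gives 377 − 184 = 193. No deviation. ✓
Both hold — the committed type sends pledge.

pledge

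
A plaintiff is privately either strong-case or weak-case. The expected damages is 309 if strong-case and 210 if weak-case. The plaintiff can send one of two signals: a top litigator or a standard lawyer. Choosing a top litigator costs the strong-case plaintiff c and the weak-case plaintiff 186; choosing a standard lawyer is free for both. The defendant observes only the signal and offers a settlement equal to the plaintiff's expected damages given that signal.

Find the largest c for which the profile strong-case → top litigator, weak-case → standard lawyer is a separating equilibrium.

Under separation: top litigator → strong-case (pays 309); standard lawyer → weak-case (pays 210).
Weak-case: 210 − 0 = 210 ≥ 309 − 186 = 123. Holds regardless of c. ✓
Strong-case: 309 − c ≥ 210 − 0, so c ≤ 309 − 210 = 99.

99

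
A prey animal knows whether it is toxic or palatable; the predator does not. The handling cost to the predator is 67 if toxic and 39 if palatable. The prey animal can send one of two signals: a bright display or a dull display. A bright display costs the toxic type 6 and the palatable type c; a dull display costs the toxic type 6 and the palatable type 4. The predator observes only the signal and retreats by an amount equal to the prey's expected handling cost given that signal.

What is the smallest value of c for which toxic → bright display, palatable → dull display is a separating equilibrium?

Under separation: bright display → toxic (pays 67); dull display → palatable (pays 39).
Toxic: 67 − 6 = 61 ≥ 39 − 6 = 33. Holds regardless of c. ✓
Palatable: 39 − 4 ≥ 67 − c, so c ≥ 67 − 35 = 32.

32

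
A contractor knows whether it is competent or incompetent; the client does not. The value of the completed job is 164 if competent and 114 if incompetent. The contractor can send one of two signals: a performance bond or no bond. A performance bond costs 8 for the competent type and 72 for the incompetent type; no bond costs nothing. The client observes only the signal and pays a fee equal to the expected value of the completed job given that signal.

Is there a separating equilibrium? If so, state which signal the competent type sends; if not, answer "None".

bond

Try competent → bond, incompetent → no bond:
  If types separate, bond earns payment 164 and no bond earns 114.
  Competent: bond gives 164 − 8 = 156; no bond gives 114 − 0 = 114. No deviation. ✓
  Incompetent: no bond gives 114 − 0 = 114; bond gives 164 − 72 = 92. No deviation. ✓
Both hold — the competent type sends bond.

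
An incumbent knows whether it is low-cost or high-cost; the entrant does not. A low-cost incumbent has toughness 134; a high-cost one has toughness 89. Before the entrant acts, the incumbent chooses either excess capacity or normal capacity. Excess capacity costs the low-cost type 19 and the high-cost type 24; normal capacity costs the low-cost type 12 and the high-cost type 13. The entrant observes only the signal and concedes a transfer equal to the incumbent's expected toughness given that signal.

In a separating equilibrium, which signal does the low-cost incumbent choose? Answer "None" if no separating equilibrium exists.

None

Try low-cost → excess capacity, high-cost → normal capacity:
  If types separate, excess capacity earns payment 134 and normal capacity earns 89.
  Low-cost: excess capacity gives 134 − 19 = 115; normal capacity gives 89 − 12 = 77. No deviation. ✓
  High-cost: normal capacity gives 89 − 13 = 76; excess capacity gives 134 − 24 = 110. Would deviate. ✗
Try low-cost → normal capacity, high-cost → excess capacity:
  If types separate, normal capacity earns payment 134 and excess capacity earns 89.
  Low-cost: normal capacity gives 134 − 12 = 122; excess capacity gives 89 − 19 = 70. No deviation. ✓
  High-cost: excess capacity gives 89 − 24 = 65; normal capacity gives 134 − 13 = 121. Would deviate. ✗
Neither assignment is incentive-compatible.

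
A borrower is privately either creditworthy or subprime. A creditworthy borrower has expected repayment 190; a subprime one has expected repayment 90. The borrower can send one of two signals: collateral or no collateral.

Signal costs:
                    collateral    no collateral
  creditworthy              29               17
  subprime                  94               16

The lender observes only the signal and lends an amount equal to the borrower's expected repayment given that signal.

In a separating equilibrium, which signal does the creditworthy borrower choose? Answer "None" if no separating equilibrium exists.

None

Try creditworthy → collateral, subprime → no collateral:
  Under separation the lender infers type exactly: collateral → creditworthy (pays 190), no collateral → subprime (pays 90).
  Creditworthy: collateral gives 190 − 29 = 161; no collateral gives 90 − 17 = 73. No deviation. ✓
  Subprime: no collateral gives 90 − 16 = 74; collateral gives 190 − 94 = 96. Would deviate. ✗
Try creditworthy → no collateral, subprime → collateral:
  Under separation the lender infers type exactly: no collateral → creditworthy (pays 190), collateral → subprime (pays 90).
  Creditworthy: no collateral gives 190 − 17 = 173; collateral gives 90 − 29 = 61. No deviation. ✓
  Subprime: collateral gives 90 − 94 = -4; no collateral gives 190 − 16 = 174. Would deviate. ✗
Neither assignment is incentive-compatible.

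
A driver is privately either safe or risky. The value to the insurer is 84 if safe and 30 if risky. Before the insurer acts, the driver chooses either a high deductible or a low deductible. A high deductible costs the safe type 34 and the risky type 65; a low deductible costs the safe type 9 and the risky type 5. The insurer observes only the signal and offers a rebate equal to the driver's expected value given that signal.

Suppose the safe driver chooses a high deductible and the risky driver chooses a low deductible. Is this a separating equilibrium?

Yes

Under separation the insurer infers type exactly: high deductible → safe (pays 84), low deductible → risky (pays 30).
Safe: high deductible gives 84 − 34 = 50; low deductible gives 30 − 9 = 21. No deviation. ✓
Risky: low deductible gives 30 − 5 = 25; high deductible gives 84 − 65 = 19. No deviation. ✓
Both incentive constraints hold.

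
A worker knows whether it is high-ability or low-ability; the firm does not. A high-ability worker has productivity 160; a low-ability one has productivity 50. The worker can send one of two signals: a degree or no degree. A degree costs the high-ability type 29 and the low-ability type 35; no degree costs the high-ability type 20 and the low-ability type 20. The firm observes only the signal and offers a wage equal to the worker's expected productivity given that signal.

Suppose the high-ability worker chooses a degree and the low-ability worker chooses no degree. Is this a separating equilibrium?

No

If types separate, degree earns payment 160 and no degree earns 50.
High-ability: degree gives 160 − 29 = 131; no degree gives 50 − 20 = 30. No deviation. ✓
Low-ability: no degree gives 50 − 20 = 30; degree gives 160 − 35 = 125. Would deviate. ✗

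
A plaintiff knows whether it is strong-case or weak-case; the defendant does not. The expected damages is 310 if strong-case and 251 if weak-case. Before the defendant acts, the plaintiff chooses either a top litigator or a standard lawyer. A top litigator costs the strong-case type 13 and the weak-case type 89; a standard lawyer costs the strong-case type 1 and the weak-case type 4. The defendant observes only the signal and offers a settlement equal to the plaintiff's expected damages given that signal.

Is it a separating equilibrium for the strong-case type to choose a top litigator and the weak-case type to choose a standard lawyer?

Under separation the defendant infers type exactly: top litigator → strong-case (pays 310), standard lawyer → weak-case (pays 251).
Strong-case: top litigator gives 310 − 13 = 297; standard lawyer gives 251 − 1 = 250. No deviation. ✓
Weak-case: standard lawyer gives 251 − 4 = 247; top litigator gives 310 − 89 = 221. No deviation. ✓
Both incentive constraints hold.

Yes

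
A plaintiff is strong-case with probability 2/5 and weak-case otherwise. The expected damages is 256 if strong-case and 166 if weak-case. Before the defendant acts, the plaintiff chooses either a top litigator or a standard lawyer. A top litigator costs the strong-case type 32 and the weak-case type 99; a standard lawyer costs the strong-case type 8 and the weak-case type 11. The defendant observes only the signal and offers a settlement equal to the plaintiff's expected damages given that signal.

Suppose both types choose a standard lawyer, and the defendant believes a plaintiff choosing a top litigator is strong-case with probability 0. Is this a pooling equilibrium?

At the pooled signal (standard lawyer) the defendant holds the prior 2/5 and pays 2/5·256 + 3/5·166 = 202. Off-path (top litigator) belief 0 gives 0·256 + 1·166 = 166.
Strong-case: standard lawyer gives 202 − 8 = 194; top litigator gives 166 − 32 = 134. Stays. ✓
Weak-case: standard lawyer gives 202 − 11 = 191; top litigator gives 166 − 99 = 67. Stays. ✓

Yes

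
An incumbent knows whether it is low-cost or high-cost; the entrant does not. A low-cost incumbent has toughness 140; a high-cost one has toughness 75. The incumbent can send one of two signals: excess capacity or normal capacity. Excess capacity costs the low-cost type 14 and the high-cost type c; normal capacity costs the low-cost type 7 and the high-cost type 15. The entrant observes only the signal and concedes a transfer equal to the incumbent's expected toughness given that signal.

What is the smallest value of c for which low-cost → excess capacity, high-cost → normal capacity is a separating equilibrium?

80

Under separation: excess capacity → low-cost (pays 140); normal capacity → high-cost (pays 75).
Low-cost: 140 − 14 = 126 ≥ 75 − 7 = 68. Holds regardless of c. ✓
High-cost: 75 − 15 ≥ 140 − c, so c ≥ 140 − 60 = 80.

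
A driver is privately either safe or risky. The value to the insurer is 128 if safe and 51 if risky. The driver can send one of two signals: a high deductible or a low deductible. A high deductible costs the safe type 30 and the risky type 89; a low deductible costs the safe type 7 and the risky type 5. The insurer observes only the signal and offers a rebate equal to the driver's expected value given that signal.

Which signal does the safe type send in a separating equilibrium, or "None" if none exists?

Try safe → high deductible, risky → low deductible:
  If types separate, high deductible earns payment 128 and low deductible earns 51.
  Safe: high deductible gives 128 − 30 = 98; low deductible gives 51 − 7 = 44. No deviation. ✓
  Risky: low deductible gives 51 − 5 = 46; high deductible gives 128 − 89 = 39. No deviation. ✓
Both hold — the safe type sends high deductible.

high deductible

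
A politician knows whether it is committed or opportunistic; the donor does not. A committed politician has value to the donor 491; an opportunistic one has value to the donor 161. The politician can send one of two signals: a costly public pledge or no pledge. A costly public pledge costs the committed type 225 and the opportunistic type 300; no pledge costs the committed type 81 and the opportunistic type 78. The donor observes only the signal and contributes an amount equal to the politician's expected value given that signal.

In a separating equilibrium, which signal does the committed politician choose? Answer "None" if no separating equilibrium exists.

Try committed → pledge, opportunistic → no pledge:
  Under separation the donor infers type exactly: pledge → committed (pays 491), no pledge → opportunistic (pays 161).
  Committed: pledge gives 491 − 225 = 266; no pledge gives 161 − 81 = 80. No deviation. ✓
  Opportunistic: no pledge gives 161 − 78 = 83; pledge gives 491 − 300 = 191. Would deviate. ✗
Try committed → no pledge, opportunistic → pledge:
  Under separation the donor infers type exactly: no pledge → committed (pays 491), pledge → opportunistic (pays 161).
  Committed: no pledge gives 491 − 81 = 410; pledge gives 161 − 225 = -64. No deviation. ✓
  Opportunistic: pledge gives 161 − 300 = -139; no pledge gives 491 − 78 = 413. Would deviate. ✗
Neither assignment is incentive-compatible.

None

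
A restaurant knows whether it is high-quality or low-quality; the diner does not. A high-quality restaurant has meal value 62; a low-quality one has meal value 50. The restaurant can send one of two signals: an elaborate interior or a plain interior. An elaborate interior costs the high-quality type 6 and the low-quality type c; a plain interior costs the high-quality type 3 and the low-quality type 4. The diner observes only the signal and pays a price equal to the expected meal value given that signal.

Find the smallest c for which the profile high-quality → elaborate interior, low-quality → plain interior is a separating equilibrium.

16

Under separation: elaborate interior → high-quality (pays 62); plain interior → low-quality (pays 50).
High-quality: 62 − 6 = 56 ≥ 50 − 3 = 47. Holds regardless of c. ✓
Low-quality: 50 − 4 ≥ 62 − c, so c ≥ 62 − 46 = 16.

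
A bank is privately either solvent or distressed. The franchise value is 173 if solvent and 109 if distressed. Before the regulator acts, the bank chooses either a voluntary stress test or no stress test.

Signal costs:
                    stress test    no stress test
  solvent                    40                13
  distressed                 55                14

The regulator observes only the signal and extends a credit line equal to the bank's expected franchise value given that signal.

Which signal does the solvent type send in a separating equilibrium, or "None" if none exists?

Try solvent → stress test, distressed → no stress test:
  Under separation the regulator infers type exactly: stress test → solvent (pays 173), no stress test → distressed (pays 109).
  Solvent: stress test gives 173 − 40 = 133; no stress test gives 109 − 13 = 96. No deviation. ✓
  Distressed: no stress test gives 109 − 14 = 95; stress test gives 173 − 55 = 118. Would deviate. ✗
Try solvent → no stress test, distressed → stress test:
  Under separation the regulator infers type exactly: no stress test → solvent (pays 173), stress test → distressed (pays 109).
  Solvent: no stress test gives 173 − 13 = 160; stress test gives 109 − 40 = 69. No deviation. ✓
  Distressed: stress test gives 109 − 55 = 54; no stress test gives 173 − 14 = 159. Would deviate. ✗
Neither assignment is incentive-compatible.

None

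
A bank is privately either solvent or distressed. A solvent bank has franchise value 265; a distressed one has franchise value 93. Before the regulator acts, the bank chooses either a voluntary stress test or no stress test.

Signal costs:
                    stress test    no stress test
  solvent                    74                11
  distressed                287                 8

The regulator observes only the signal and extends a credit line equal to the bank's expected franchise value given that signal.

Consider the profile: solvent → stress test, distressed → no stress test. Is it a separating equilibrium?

Yes

If types separate, stress test earns payment 265 and no stress test earns 93.
Solvent: stress test gives 265 − 74 = 191; no stress test gives 93 − 11 = 82. No deviation. ✓
Distressed: no stress test gives 93 − 8 = 85; stress test gives 265 − 287 = -22. No deviation. ✓
Neither type gains from mimicking the other.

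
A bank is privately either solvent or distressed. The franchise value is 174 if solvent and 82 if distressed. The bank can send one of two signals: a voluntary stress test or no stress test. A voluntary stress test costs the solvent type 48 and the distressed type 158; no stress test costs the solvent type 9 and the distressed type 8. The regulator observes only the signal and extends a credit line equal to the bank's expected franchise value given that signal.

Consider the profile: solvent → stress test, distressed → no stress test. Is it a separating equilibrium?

If types separate, stress test earns payment 174 and no stress test earns 82.
Solvent: stress test gives 174 − 48 = 126; no stress test gives 82 − 9 = 73. No deviation. ✓
Distressed: no stress test gives 82 − 8 = 74; stress test gives 174 − 158 = 16. No deviation. ✓
Neither type gains from mimicking the other.

Yes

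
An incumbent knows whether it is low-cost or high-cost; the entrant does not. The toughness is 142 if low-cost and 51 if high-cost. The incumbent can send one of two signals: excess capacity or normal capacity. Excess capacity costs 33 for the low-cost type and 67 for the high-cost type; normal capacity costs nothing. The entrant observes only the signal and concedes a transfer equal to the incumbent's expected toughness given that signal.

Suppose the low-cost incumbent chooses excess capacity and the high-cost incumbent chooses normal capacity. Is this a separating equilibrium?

No

If types separate, excess capacity earns payment 142 and normal capacity earns 51.
Low-cost: excess capacity gives 142 − 33 = 109; normal capacity gives 51 − 0 = 51. No deviation. ✓
High-cost: normal capacity gives 51 − 0 = 51; excess capacity gives 142 − 67 = 75. Would deviate. ✗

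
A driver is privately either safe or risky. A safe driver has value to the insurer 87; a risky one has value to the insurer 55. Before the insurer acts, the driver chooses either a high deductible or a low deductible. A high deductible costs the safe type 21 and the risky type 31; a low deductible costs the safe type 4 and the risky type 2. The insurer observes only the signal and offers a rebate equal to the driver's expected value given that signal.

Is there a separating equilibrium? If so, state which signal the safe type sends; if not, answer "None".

None

Try safe → high deductible, risky → low deductible:
  If types separate, high deductible earns payment 87 and low deductible earns 55.
  Safe: high deductible gives 87 − 21 = 66; low deductible gives 55 − 4 = 51. No deviation. ✓
  Risky: low deductible gives 55 − 2 = 53; high deductible gives 87 − 31 = 56. Would deviate. ✗
Try safe → low deductible, risky → high deductible:
  If types separate, low deductible earns payment 87 and high deductible earns 55.
  Safe: low deductible gives 87 − 4 = 83; high deductible gives 55 − 21 = 34. No deviation. ✓
  Risky: high deductible gives 55 − 31 = 24; low deductible gives 87 − 2 = 85. Would deviate. ✗
Neither assignment is incentive-compatible.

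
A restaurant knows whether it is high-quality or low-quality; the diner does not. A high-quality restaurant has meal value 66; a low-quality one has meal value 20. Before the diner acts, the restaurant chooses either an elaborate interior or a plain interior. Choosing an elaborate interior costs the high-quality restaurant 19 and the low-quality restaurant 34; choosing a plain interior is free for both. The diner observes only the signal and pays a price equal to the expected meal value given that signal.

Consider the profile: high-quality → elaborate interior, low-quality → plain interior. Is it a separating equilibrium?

No

Under separation the diner infers type exactly: elaborate interior → high-quality (pays 66), plain interior → low-quality (pays 20).
High-quality: elaborate interior gives 66 − 19 = 47; plain interior gives 20 − 0 = 20. No deviation. ✓
Low-quality: plain interior gives 20 − 0 = 20; elaborate interior gives 66 − 34 = 32. Would deviate. ✗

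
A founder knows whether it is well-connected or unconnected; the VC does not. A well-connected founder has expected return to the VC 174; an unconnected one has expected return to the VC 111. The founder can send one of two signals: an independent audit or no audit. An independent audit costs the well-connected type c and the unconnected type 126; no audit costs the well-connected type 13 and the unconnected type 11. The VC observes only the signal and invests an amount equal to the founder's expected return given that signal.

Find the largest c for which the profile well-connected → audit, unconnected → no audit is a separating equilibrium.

Under separation: audit → well-connected (pays 174); no audit → unconnected (pays 111).
Unconnected: 111 − 11 = 100 ≥ 174 − 126 = 48. Holds regardless of c. ✓
Well-connected: 174 − c ≥ 111 − 13, so c ≤ 174 − 98 = 76.

76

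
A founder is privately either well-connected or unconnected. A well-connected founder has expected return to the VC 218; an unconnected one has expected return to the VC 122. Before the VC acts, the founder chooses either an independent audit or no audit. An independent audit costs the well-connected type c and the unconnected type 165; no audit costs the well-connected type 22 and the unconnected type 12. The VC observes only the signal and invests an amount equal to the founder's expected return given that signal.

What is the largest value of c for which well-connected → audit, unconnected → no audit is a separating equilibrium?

118

Under separation: audit → well-connected (pays 218); no audit → unconnected (pays 122).
Unconnected: 122 − 12 = 110 ≥ 218 − 165 = 53. Holds regardless of c. ✓
Well-connected: 218 − c ≥ 122 − 22, so c ≤ 218 − 100 = 118.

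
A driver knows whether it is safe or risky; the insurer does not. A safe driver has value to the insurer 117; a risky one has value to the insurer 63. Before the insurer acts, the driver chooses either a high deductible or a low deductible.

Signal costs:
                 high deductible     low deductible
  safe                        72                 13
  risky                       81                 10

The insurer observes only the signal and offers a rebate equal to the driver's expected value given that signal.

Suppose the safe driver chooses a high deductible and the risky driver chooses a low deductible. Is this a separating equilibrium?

No

If types separate, high deductible earns payment 117 and low deductible earns 63.
Safe: high deductible gives 117 − 72 = 45; low deductible gives 63 − 13 = 50. Would deviate. ✗
Risky: low deductible gives 63 − 10 = 53; high deductible gives 117 − 81 = 36. No deviation. ✓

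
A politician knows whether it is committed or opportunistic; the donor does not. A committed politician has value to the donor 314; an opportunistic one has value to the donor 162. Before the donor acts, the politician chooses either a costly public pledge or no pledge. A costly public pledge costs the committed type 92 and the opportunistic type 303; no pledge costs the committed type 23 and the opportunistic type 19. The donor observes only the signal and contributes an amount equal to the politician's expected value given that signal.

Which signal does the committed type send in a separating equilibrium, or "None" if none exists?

Try committed → pledge, opportunistic → no pledge:
  Under separation the donor infers type exactly: pledge → committed (pays 314), no pledge → opportunistic (pays 162).
  Committed: pledge gives 314 − 92 = 222; no pledge gives 162 − 23 = 139. No deviation. ✓
  Opportunistic: no pledge gives 162 − 19 = 143; pledge gives 314 − 303 = 11. No deviation. ✓
Both hold — the committed type sends pledge.

pledge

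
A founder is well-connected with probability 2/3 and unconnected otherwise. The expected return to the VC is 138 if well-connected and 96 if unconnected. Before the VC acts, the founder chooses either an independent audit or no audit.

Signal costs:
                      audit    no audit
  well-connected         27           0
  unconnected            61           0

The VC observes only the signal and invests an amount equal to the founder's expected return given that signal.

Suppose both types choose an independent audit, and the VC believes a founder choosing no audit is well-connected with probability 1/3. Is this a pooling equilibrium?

No

On the equilibrium path (audit) the VC holds the prior 2/3 and pays 2/3·138 + 1/3·96 = 124. Off-path (no audit) belief 1/3 gives 1/3·138 + 2/3·96 = 110.
Well-connected: audit gives 124 − 27 = 97; no audit gives 110 − 0 = 110. Deviates. ✗
Unconnected: audit gives 124 − 61 = 63; no audit gives 110 − 0 = 110. Deviates. ✗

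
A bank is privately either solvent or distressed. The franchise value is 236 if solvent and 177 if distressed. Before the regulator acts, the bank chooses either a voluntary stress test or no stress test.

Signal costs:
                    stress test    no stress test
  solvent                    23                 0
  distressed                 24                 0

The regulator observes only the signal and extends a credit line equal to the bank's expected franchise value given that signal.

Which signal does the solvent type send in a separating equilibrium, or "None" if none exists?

None

Try solvent → stress test, distressed → no stress test:
  Under separation the regulator infers type exactly: stress test → solvent (pays 236), no stress test → distressed (pays 177).
  Solvent: stress test gives 236 − 23 = 213; no stress test gives 177 − 0 = 177. No deviation. ✓
  Distressed: no stress test gives 177 − 0 = 177; stress test gives 236 − 24 = 212. Would deviate. ✗
Try solvent → no stress test, distressed → stress test:
  Under separation the regulator infers type exactly: no stress test → solvent (pays 236), stress test → distressed (pays 177).
  Solvent: no stress test gives 236 − 0 = 236; stress test gives 177 − 23 = 154. No deviation. ✓
  Distressed: stress test gives 177 − 24 = 153; no stress test gives 236 − 0 = 236. Would deviate. ✗
Neither assignment is incentive-compatible.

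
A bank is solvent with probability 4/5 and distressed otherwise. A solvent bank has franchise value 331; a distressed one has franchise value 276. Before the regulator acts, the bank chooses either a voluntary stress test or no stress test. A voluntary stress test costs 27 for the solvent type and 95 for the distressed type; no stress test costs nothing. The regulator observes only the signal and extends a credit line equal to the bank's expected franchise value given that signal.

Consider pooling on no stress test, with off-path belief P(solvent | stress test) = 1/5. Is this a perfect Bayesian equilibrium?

Yes

At the pooled signal (no stress test) the regulator holds the prior 4/5 and pays 4/5·331 + 1/5·276 = 320. Off-path (stress test) belief 1/5 gives 1/5·331 + 4/5·276 = 287.
Solvent: no stress test gives 320 − 0 = 320; stress test gives 287 − 27 = 260. Stays. ✓
Distressed: no stress test gives 320 − 0 = 320; stress test gives 287 − 95 = 192. Stays. ✓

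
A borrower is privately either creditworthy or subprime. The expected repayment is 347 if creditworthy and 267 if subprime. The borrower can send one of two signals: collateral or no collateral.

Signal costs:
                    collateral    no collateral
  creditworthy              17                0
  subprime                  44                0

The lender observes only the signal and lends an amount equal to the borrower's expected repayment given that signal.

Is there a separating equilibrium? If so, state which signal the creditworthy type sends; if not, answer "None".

None

Try creditworthy → collateral, subprime → no collateral:
  If types separate, collateral earns payment 347 and no collateral earns 267.
  Creditworthy: collateral gives 347 − 17 = 330; no collateral gives 267 − 0 = 267. No deviation. ✓
  Subprime: no collateral gives 267 − 0 = 267; collateral gives 347 − 44 = 303. Would deviate. ✗
Try creditworthy → no collateral, subprime → collateral:
  If types separate, no collateral earns payment 347 and collateral earns 267.
  Creditworthy: no collateral gives 347 − 0 = 347; collateral gives 267 − 17 = 250. No deviation. ✓
  Subprime: collateral gives 267 − 44 = 223; no collateral gives 347 − 0 = 347. Would deviate. ✗
Neither assignment is incentive-compatible.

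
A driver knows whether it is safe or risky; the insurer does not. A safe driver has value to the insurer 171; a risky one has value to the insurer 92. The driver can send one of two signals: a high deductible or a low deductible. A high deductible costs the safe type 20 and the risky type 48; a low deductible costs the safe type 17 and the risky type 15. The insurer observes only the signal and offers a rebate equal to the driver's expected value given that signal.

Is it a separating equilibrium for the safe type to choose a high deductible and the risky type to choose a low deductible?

If types separate, high deductible earns payment 171 and low deductible earns 92.
Safe: high deductible gives 171 − 20 = 151; low deductible gives 92 − 17 = 75. No deviation. ✓
Risky: low deductible gives 92 − 15 = 77; high deductible gives 171 − 48 = 123. Would deviate. ✗

No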